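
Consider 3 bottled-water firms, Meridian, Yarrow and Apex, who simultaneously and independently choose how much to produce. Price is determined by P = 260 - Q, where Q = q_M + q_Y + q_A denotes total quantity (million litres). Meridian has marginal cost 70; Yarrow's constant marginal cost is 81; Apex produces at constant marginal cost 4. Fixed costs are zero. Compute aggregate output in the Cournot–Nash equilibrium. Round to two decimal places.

156.25

Meridian's profit: π_M = (260 - Q)q_M - (70q_M). Setting ∂π_M/∂q_M = 0: 190 - 2q_M - (q_Y + q_A) = 0.
Yarrow's profit: π_Y = (260 - Q)q_Y - (81q_Y). Setting ∂π_Y/∂q_Y = 0: 179 - 2q_Y - (q_M + q_A) = 0.
Apex's profit: π_A = (260 - Q)q_A - (4q_A). Setting ∂π_A/∂q_A = 0: 256 - 2q_A - (q_M + q_Y) = 0.
Adding the 3 conditions: 625 − 2Q − 2Q = 0, i.e. Q = 625/4.
Back-substituting: q_M = (190 − 625/4) = 135/4, q_Y = (179 − 625/4) = 91/4, q_A = (256 − 625/4) = 399/4.
Total output Q = 135/4 + 91/4 + 399/4 = 625/4.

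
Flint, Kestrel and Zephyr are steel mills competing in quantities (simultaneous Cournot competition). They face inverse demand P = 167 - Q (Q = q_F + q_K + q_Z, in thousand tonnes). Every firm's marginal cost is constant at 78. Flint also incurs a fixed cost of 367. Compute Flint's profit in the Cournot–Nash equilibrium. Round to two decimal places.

128.06

Each firm earns π_i = (167 - Q)q_i - 78q_i.
First-order condition (treating rivals' output as given): 89 - 2q_i - Σ_{j≠i} q_j = 0.
By symmetry each firm produces the same amount; substituting Σ_{j≠i} q_j = 2q_i yields q_i = 89/4.
Price P = 167 - 267/4 = 401/4.
Flint's profit: (401/4 - 78)·(89/4) - 367 = 128.0625.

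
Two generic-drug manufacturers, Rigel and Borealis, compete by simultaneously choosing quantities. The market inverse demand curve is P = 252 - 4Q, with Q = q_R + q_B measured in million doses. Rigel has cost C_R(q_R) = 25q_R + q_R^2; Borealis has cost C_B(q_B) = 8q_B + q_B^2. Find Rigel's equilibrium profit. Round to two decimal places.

Rigel's profit: π_R = (252 - 4Q)q_R - (25q_R + q_R²). Setting ∂π_R/∂q_R = 0: 227 - 10q_R - 4(q_B) = 0.
Borealis's profit: π_B = (252 - 4Q)q_B - (8q_B + q_B²). Setting ∂π_B/∂q_B = 0: 244 - 10q_B - 4(q_R) = 0.
Rearranging gives the reaction functions q_R = (227 - 4q_B)/10 and q_B = (244 - 4q_R)/10.
Solving the pair: q_R = 647/42, q_B = 383/21.
Price P = 252 - 4·(471/14) = 822/7.
Rigel's profit: (822/7)·(647/42) - 25·(647/42) - (647/42)² = 1186.5334.

1186.53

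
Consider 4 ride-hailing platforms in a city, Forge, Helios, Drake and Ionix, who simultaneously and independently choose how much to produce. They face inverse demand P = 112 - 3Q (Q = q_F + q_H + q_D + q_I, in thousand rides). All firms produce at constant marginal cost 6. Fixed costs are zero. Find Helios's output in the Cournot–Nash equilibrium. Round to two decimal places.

7.07

A representative firm's profit is π_i = q_i(112 - 3Q) - 6q_i.
Setting ∂π_i/∂q_i = 0 with rivals' quantities fixed: 106 - 6q_i - 3·Σ_{j≠i} q_j = 0.
By symmetry each firm produces the same amount; substituting Σ_{j≠i} q_j = 3q_i yields q_i = 106/15.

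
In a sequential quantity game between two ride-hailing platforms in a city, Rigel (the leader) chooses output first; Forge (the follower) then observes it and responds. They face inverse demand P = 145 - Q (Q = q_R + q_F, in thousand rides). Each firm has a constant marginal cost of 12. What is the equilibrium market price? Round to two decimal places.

The follower Forge best-responds to any q_R: π_F = (145 - Q)q_F - 12q_F.
∂π_F/∂q_F = 133 - q_R - 2q_F = 0 gives the reaction function q_F = (133 - q_R)/2.
The leader anticipates this reaction. Substituting into P = 145 - Q gives P = 157/2 - (1/2)q_R, so π_R = (157/2 - (1/2)q_R)q_R - 12q_R.
The leader's first-order condition 133/2 - q_R = 0 yields q_R = 133/2.
Then q_F = (133 - 133/2)/2 = 133/4.
Total output Q = 399/4, so price P = 145 - 399/4 = 181/4.

45.25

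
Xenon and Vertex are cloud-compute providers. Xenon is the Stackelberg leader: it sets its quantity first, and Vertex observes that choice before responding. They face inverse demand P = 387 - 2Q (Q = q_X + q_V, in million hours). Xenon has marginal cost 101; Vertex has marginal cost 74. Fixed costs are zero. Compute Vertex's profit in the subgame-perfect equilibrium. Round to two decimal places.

4209.03

The follower Vertex best-responds to any q_X: π_V = (387 - 2Q)q_V - 74q_V.
Setting the follower's marginal profit to zero, 313 - 2q_X - 4q_V = 0, i.e. q_V = (313 - 2q_X)/4.
The leader anticipates this reaction. Substituting into P = 387 - 2Q gives P = 461/2 - q_X, so π_X = (461/2 - q_X)q_X - 101q_X.
The leader's first-order condition 259/2 - 2q_X = 0 yields q_X = 259/4.
Then q_V = (313 - 2·(259/4))/4 = 367/8.
Price P = 387 - 2·(885/8) = 663/4.
Vertex's profit: (663/4 - 74)·(367/8) = 4209.0313.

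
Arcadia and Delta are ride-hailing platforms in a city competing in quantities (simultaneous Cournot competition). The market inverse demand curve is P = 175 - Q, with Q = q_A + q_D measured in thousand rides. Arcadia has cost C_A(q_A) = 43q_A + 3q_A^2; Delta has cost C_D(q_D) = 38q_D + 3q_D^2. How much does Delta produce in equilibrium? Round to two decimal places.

15.30

Arcadia's profit: π_A = (175 - Q)q_A - (43q_A + 3q_A²). Setting ∂π_A/∂q_A = 0: 132 - 8q_A - (q_D) = 0.
Delta's first-order condition: 137 - 8q_D - (q_A) = 0.
Rearranging gives the reaction functions q_A = (132 - q_D)/8 and q_D = (137 - q_A)/8.
Solving the pair: q_A = 919/63, q_D = 964/63.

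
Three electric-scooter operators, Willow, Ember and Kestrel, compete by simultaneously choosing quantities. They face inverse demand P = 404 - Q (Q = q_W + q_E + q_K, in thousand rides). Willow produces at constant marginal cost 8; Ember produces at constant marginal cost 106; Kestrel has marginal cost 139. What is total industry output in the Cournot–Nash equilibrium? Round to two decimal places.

239.75

Willow's profit: π_W = (404 - Q)q_W - (8q_W). Setting ∂π_W/∂q_W = 0: 396 - 2q_W - (q_E + q_K) = 0.
Ember's first-order condition: 298 - 2q_E - (q_W + q_K) = 0.
Kestrel's first-order condition: 265 - 2q_K - (q_W + q_E) = 0.
Summing all 3 equations gives 959 − 4Q = 0, hence Q = 959/4.
Back-substituting: q_W = (396 − 959/4) = 625/4, q_E = (298 − 959/4) = 233/4, q_K = (265 − 959/4) = 101/4.
Total output Q = 625/4 + 233/4 + 101/4 = 959/4.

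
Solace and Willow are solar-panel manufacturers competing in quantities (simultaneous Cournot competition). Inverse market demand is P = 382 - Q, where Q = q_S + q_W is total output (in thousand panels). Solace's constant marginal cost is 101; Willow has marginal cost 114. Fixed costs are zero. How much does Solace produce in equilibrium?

98

Solace's profit: π_S = (382 - Q)q_S - (101q_S). Setting ∂π_S/∂q_S = 0: 281 - 2q_S - (q_W) = 0.
Willow's first-order condition: 268 - 2q_W - (q_S) = 0.
So q_S = (281 - q_W)/2 and q_W = (268 - q_S)/2.
Solving the pair: q_S = 98, q_W = 85.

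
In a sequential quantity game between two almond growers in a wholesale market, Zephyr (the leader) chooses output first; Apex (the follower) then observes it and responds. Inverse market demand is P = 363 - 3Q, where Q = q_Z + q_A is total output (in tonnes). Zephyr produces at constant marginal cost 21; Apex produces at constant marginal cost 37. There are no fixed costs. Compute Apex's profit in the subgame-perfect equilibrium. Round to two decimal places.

The follower Apex best-responds to any q_Z: π_A = (363 - 3Q)q_A - 37q_A.
∂π_A/∂q_A = 326 - 3q_Z - 6q_A = 0 gives the reaction function q_A = (326 - 3q_Z)/6.
Zephyr substitutes q_A(q_Z) into its own profit: π_Z = q_Z(363 - 3q_Z - (326 - 3q_Z)/2) - 21q_Z = (200 - (3/2)q_Z)q_Z - 21q_Z.
Maximising: ∂π_Z/∂q_Z = 179 - 3q_Z = 0, giving q_Z = 179/3.
Then q_A = (326 - 3·(179/3))/6 = 49/2.
Price P = 363 - 3·(505/6) = 221/2.
Apex's profit: (221/2 - 37)·(49/2) = 1800.7500.

1800.75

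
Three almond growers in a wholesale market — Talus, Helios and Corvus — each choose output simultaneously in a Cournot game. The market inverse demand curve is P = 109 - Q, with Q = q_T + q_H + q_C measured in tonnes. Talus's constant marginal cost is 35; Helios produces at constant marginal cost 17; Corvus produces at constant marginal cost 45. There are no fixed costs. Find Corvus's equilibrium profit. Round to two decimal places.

Talus's profit: π_T = (109 - Q)q_T - (35q_T). Setting ∂π_T/∂q_T = 0: 74 - 2q_T - (q_H + q_C) = 0.
Helios's profit: π_H = (109 - Q)q_H - (17q_H). Setting ∂π_H/∂q_H = 0: 92 - 2q_H - (q_T + q_C) = 0.
Corvus's first-order condition: 64 - 2q_C - (q_T + q_H) = 0.
Adding the 3 conditions: 230 − 2Q − 2Q = 0, i.e. Q = 115/2.
Back-substituting: q_T = (74 − 115/2) = 33/2, q_H = (92 − 115/2) = 69/2, q_C = (64 − 115/2) = 13/2.
Price P = 109 - 115/2 = 103/2.
Corvus's profit: (103/2 - 45)·(13/2) = 169/4.

42.25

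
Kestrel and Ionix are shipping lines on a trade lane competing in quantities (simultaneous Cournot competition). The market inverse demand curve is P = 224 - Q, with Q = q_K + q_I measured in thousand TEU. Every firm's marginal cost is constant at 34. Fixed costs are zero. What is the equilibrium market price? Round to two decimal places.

A representative firm's profit is π_i = q_i(224 - Q) - 34q_i.
First-order condition (treating rivals' output as given): 190 - 2q_i - q_j = 0.
By symmetry each firm produces the same amount; substituting q_j = q_i yields q_i = 190/3.
Total output Q = 380/3, so price P = 224 - 380/3 = 292/3.

97.33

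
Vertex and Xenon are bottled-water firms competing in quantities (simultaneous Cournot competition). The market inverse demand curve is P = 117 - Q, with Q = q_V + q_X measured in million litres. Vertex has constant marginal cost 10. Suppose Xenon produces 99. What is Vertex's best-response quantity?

With the rival's output fixed at 99, Vertex's profit is π_V = (117 - 99 - q_V)q_V - (10q_V) = (18 - q_V)q_V - (10q_V).
∂π_V/∂q_V = 8 - 2q_V = 0, so q_V = 4.

4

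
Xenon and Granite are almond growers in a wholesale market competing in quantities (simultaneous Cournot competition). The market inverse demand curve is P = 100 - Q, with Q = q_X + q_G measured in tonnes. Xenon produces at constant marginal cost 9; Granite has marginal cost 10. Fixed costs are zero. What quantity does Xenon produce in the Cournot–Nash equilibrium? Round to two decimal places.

Xenon's profit: π_X = (100 - Q)q_X - (9q_X). Setting ∂π_X/∂q_X = 0: 91 - 2q_X - (q_G) = 0.
Granite's first-order condition: 90 - 2q_G - (q_X) = 0.
So q_X = (91 - q_G)/2 and q_G = (90 - q_X)/2.
Solving the pair: q_X = 92/3, q_G = 89/3.

30.67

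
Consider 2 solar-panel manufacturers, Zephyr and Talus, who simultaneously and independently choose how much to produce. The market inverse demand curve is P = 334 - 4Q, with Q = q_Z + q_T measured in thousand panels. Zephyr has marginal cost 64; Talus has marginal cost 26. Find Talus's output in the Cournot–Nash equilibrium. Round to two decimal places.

28.83

Zephyr's profit: π_Z = (334 - 4Q)q_Z - (64q_Z). Setting ∂π_Z/∂q_Z = 0: 270 - 8q_Z - 4(q_T) = 0.
Talus's first-order condition: 308 - 8q_T - 4(q_Z) = 0.
So q_Z = (270 - 4q_T)/8 and q_T = (308 - 4q_Z)/8.
Solving the pair: q_Z = 58/3, q_T = 173/6.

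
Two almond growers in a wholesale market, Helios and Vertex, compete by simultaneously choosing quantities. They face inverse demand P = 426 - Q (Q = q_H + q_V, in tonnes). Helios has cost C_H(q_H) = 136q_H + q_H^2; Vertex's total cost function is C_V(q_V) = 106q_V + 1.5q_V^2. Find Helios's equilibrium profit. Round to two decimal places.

7074.24

Helios's profit: π_H = (426 - Q)q_H - (136q_H + q_H²). Setting ∂π_H/∂q_H = 0: 290 - 4q_H - (q_V) = 0.
Vertex's first-order condition: 320 - 5q_V - (q_H) = 0.
Best responses: q_H = (290 - q_V)/4, q_V = (320 - q_H)/5.
Solving the pair: q_H = 1130/19, q_V = 990/19.
Price P = 426 - 111.5789 = 314.4211.
Helios's profit: 314.4211·(1130/19) - 136·(1130/19) - (1130/19)² = 7074.2382.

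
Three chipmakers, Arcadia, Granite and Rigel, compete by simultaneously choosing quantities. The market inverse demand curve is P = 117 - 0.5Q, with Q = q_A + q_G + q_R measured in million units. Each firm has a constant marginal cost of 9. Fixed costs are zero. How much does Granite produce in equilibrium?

Each firm earns π_i = (117 - 0.5Q)q_i - 9q_i.
Setting ∂π_i/∂q_i = 0 with rivals' quantities fixed: 108 - q_i - (1/2)·Σ_{j≠i} q_j = 0.
With identical firms every q_j equals q_i, so Σ_{j≠i} q_j = 2q_i and 108 = 2q_i, giving q_i = 54.

54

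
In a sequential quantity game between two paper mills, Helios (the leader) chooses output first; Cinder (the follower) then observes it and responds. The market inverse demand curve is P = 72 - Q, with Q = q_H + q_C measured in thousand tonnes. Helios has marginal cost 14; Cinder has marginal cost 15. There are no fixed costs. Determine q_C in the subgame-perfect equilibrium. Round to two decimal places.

13.75

The follower Cinder best-responds to any q_H: π_C = (72 - Q)q_C - 15q_C.
Follower FOC: 57 - q_H - 2q_C = 0, so q_C(q_H) = (57 - q_H)/2.
Helios substitutes q_C(q_H) into its own profit: π_H = q_H(72 - q_H - (57 - q_H)/2) - 14q_H = (87/2 - (1/2)q_H)q_H - 14q_H.
The leader's first-order condition 59/2 - q_H = 0 yields q_H = 59/2.
Then q_C = (57 - 59/2)/2 = 55/4.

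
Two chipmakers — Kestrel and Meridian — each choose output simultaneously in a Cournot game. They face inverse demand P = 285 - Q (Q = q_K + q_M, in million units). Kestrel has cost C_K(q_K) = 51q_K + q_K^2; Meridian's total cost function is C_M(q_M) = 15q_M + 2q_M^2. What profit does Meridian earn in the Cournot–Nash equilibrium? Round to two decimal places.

4058.88

Kestrel's profit: π_K = (285 - Q)q_K - (51q_K + q_K²). Setting ∂π_K/∂q_K = 0: 234 - 4q_K - (q_M) = 0.
Meridian's first-order condition: 270 - 6q_M - (q_K) = 0.
So q_K = (234 - q_M)/4 and q_M = (270 - q_K)/6.
Solving the pair: q_K = 1134/23, q_M = 846/23.
Price P = 285 - 1980/23 = 198.9130.
Meridian's profit: 198.9130·(846/23) - 15·(846/23) - 2(846/23)² = 4058.8809.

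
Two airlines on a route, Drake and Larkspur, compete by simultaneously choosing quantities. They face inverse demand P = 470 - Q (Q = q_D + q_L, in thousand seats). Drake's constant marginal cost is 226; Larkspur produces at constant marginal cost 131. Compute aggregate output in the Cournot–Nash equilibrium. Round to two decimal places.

194.33

Drake's profit: π_D = (470 - Q)q_D - (226q_D). Setting ∂π_D/∂q_D = 0: 244 - 2q_D - (q_L) = 0.
Larkspur's profit: π_L = (470 - Q)q_L - (131q_L). Setting ∂π_L/∂q_L = 0: 339 - 2q_L - (q_D) = 0.
So q_D = (244 - q_L)/2 and q_L = (339 - q_D)/2.
Solving the pair: q_D = 149/3, q_L = 434/3.
Total output Q = 149/3 + 434/3 = 583/3.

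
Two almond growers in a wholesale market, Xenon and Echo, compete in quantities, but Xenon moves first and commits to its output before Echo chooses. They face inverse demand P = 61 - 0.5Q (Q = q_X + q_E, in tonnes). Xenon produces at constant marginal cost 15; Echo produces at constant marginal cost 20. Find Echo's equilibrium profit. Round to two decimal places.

120.13

Solve by backward induction. Given q_X, the follower Echo maximises π_E = (61 - (1/2)q_X - (1/2)q_E)q_E - 20q_E.
Setting the follower's marginal profit to zero, 41 - (1/2)q_X - q_E = 0, i.e. q_E = (41 - (1/2)q_X).
Xenon substitutes q_E(q_X) into its own profit: π_X = q_X(61 - (1/2)q_X - (41 - (1/2)q_X)/2) - 15q_X = (81/2 - (1/4)q_X)q_X - 15q_X.
Maximising: ∂π_X/∂q_X = 51/2 - (1/2)q_X = 0, giving q_X = 51.
Then q_E = (41 - (1/2)·51) = 31/2.
Price P = 61 - (1/2)·(133/2) = 111/4.
Echo's profit: (111/4 - 20)·(31/2) = 961/8.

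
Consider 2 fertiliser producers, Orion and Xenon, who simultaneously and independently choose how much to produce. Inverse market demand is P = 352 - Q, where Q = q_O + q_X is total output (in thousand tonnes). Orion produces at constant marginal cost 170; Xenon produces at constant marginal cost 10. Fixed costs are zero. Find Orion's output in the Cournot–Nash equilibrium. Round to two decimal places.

Orion's profit: π_O = (352 - Q)q_O - (170q_O). Setting ∂π_O/∂q_O = 0: 182 - 2q_O - (q_X) = 0.
Xenon's profit: π_X = (352 - Q)q_X - (10q_X). Setting ∂π_X/∂q_X = 0: 342 - 2q_X - (q_O) = 0.
Rearranging gives the reaction functions q_O = (182 - q_X)/2 and q_X = (342 - q_O)/2.
Solving the pair: q_O = 22/3, q_X = 502/3.

7.33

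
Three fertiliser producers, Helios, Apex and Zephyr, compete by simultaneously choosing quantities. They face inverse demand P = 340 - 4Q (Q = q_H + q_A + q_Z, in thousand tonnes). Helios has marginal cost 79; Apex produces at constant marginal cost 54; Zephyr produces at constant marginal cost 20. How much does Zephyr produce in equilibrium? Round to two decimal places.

25.81

Helios's profit: π_H = (340 - 4Q)q_H - (79q_H). Setting ∂π_H/∂q_H = 0: 261 - 8q_H - 4(q_A + q_Z) = 0.
Apex's first-order condition: 286 - 8q_A - 4(q_H + q_Z) = 0.
Zephyr's profit: π_Z = (340 - 4Q)q_Z - (20q_Z). Setting ∂π_Z/∂q_Z = 0: 320 - 8q_Z - 4(q_H + q_A) = 0.
Adding the 3 first-order conditions: 867 − 16Q = 0, so Q = 867/16.
Back-substituting: q_H = (261 − 867/4)/4 = 177/16, q_A = (286 − 867/4)/4 = 277/16, q_Z = (320 − 867/4)/4 = 413/16.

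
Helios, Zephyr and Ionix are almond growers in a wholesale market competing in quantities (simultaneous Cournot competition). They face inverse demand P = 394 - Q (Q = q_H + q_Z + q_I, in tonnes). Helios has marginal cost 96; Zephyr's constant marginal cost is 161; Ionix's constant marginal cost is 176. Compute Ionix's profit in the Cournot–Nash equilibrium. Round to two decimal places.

Helios's profit: π_H = (394 - Q)q_H - (96q_H). Setting ∂π_H/∂q_H = 0: 298 - 2q_H - (q_Z + q_I) = 0.
Zephyr's first-order condition: 233 - 2q_Z - (q_H + q_I) = 0.
Ionix's first-order condition: 218 - 2q_I - (q_H + q_Z) = 0.
Summing all 3 equations gives 749 − 4Q = 0, hence Q = 749/4.
Back-substituting: q_H = (298 − 749/4) = 443/4, q_Z = (233 − 749/4) = 183/4, q_I = (218 − 749/4) = 123/4.
Price P = 394 - 749/4 = 827/4.
Ionix's profit: (827/4 - 176)·(123/4) = 945.5625.

945.56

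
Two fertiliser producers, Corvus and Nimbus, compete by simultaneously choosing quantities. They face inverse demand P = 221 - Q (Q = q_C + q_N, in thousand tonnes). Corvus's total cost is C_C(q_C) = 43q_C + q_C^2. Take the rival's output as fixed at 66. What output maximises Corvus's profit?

With the rival's output fixed at 66, Corvus's profit is π_C = (221 - 66 - q_C)q_C - (43q_C + q_C²) = (155 - q_C)q_C - (43q_C + q_C²).
∂π_C/∂q_C = 112 - 4q_C = 0, so q_C = 28.

28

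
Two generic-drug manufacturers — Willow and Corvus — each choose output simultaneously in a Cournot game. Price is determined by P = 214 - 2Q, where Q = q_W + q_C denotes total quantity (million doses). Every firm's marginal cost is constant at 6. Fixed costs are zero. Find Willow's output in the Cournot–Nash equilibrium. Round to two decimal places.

Each firm earns π_i = (214 - 2Q)q_i - 6q_i.
Setting ∂π_i/∂q_i = 0 with rivals' quantities fixed: 208 - 4q_i - 2q_j = 0.
With identical firms every q_j equals q_i, so q_j = q_i and 208 = 6q_i, giving q_i = 104/3.

34.67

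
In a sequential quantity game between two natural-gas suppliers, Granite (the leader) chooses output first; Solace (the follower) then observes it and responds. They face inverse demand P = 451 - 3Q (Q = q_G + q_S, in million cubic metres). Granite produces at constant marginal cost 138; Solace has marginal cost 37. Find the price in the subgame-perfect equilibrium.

191

The follower Solace best-responds to any q_G: π_S = (451 - 3Q)q_S - 37q_S.
Follower FOC: 414 - 3q_G - 6q_S = 0, so q_S(q_G) = (414 - 3q_G)/6.
Granite substitutes q_S(q_G) into its own profit: π_G = q_G(451 - 3q_G - (414 - 3q_G)/2) - 138q_G = (244 - (3/2)q_G)q_G - 138q_G.
Leader FOC: 106 - 3q_G = 0, so q_G = 106/3.
Then q_S = (414 - 3·(106/3))/6 = 154/3.
Total output Q = 260/3, so price P = 451 - 3·(260/3) = 191.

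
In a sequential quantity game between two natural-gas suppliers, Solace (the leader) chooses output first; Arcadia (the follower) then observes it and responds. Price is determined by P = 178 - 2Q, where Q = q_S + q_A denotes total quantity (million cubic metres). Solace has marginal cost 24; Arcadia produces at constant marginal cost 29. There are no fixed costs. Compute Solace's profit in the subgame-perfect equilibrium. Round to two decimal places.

1580.06

The follower Arcadia best-responds to any q_S: π_A = (178 - 2Q)q_A - 29q_A.
Setting the follower's marginal profit to zero, 149 - 2q_S - 4q_A = 0, i.e. q_A = (149 - 2q_S)/4.
Solace substitutes q_A(q_S) into its own profit: π_S = q_S(178 - 2q_S - (149 - 2q_S)/2) - 24q_S = (207/2 - q_S)q_S - 24q_S.
The leader's first-order condition 159/2 - 2q_S = 0 yields q_S = 159/4.
Then q_A = (149 - 2·(159/4))/4 = 139/8.
Price P = 178 - 2·(457/8) = 255/4.
Solace's profit: (255/4 - 24)·(159/4) = 1580.0625.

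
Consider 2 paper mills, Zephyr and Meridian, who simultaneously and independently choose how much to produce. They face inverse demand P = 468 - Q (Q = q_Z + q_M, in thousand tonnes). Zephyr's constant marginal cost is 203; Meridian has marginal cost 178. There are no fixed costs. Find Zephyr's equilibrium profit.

6400

Zephyr's profit: π_Z = (468 - Q)q_Z - (203q_Z). Setting ∂π_Z/∂q_Z = 0: 265 - 2q_Z - (q_M) = 0.
Meridian's profit: π_M = (468 - Q)q_M - (178q_M). Setting ∂π_M/∂q_M = 0: 290 - 2q_M - (q_Z) = 0.
Rearranging gives the reaction functions q_Z = (265 - q_M)/2 and q_M = (290 - q_Z)/2.
Solving the pair: q_Z = 80, q_M = 105.
Price P = 468 - 185 = 283.
Zephyr's profit: (283 - 203)·80 = 6400.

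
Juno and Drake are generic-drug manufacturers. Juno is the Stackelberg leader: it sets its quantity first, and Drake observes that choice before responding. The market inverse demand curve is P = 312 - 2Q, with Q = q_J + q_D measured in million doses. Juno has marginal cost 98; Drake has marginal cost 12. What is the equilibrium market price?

Solve by backward induction. Given q_J, the follower Drake maximises π_D = (312 - 2q_J - 2q_D)q_D - 12q_D.
Setting the follower's marginal profit to zero, 300 - 2q_J - 4q_D = 0, i.e. q_D = (300 - 2q_J)/4.
Juno substitutes q_D(q_J) into its own profit: π_J = q_J(312 - 2q_J - (300 - 2q_J)/2) - 98q_J = (162 - q_J)q_J - 98q_J.
Maximising: ∂π_J/∂q_J = 64 - 2q_J = 0, giving q_J = 32.
Then q_D = (300 - 2·32)/4 = 59.
Total output Q = 91, so price P = 312 - 2·91 = 130.

130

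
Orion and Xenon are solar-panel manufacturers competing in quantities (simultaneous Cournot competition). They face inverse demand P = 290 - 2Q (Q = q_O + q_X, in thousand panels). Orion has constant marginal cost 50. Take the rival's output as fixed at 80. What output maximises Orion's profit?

With the rival's output fixed at 80, Orion's profit is π_O = (290 - 2·80 - 2q_O)q_O - (50q_O) = (130 - 2q_O)q_O - (50q_O).
∂π_O/∂q_O = 80 - 4q_O = 0, so q_O = 20.

20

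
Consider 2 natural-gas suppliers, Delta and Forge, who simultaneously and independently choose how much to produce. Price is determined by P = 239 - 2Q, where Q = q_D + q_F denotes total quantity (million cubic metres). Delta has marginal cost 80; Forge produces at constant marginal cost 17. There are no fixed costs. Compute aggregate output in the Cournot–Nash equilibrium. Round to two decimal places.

63.50

Delta's profit: π_D = (239 - 2Q)q_D - (80q_D). Setting ∂π_D/∂q_D = 0: 159 - 4q_D - 2(q_F) = 0.
Forge's first-order condition: 222 - 4q_F - 2(q_D) = 0.
Best responses: q_D = (159 - 2q_F)/4, q_F = (222 - 2q_D)/4.
Substituting one into the other gives q_D = 16 and q_F = 95/2.
Total output Q = 16 + 95/2 = 127/2.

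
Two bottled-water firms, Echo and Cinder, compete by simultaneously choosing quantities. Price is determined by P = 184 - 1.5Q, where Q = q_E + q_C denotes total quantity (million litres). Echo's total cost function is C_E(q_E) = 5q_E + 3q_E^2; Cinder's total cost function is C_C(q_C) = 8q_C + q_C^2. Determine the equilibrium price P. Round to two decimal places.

Echo's profit: π_E = (184 - 1.5Q)q_E - (5q_E + 3q_E²). Setting ∂π_E/∂q_E = 0: 179 - 9q_E - (3/2)(q_C) = 0.
Cinder's first-order condition: 176 - 5q_C - (3/2)(q_E) = 0.
So q_E = (179 - (3/2)q_C)/9 and q_C = (176 - (3/2)q_E)/5.
Solving the pair: q_E = 14.7602, q_C = 1754/57.
Total output Q = 45.5322, so price P = 184 - (3/2)·45.5322 = 115.7018.

115.70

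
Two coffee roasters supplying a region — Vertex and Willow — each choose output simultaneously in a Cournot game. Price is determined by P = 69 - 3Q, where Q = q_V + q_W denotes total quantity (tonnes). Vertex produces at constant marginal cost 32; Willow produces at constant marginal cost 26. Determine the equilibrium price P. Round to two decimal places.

Vertex's profit: π_V = (69 - 3Q)q_V - (32q_V). Setting ∂π_V/∂q_V = 0: 37 - 6q_V - 3(q_W) = 0.
Willow's first-order condition: 43 - 6q_W - 3(q_V) = 0.
Best responses: q_V = (37 - 3q_W)/6, q_W = (43 - 3q_V)/6.
Substituting one into the other gives q_V = 31/9 and q_W = 49/9.
Total output Q = 80/9, so price P = 69 - 3·(80/9) = 127/3.

42.33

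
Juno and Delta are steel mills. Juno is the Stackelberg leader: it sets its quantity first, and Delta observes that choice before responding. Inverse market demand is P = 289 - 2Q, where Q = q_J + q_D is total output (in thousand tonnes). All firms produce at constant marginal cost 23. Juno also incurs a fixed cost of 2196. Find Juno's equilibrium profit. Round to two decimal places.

2226.25

Solve by backward induction. Given q_J, the follower Delta maximises π_D = (289 - 2q_J - 2q_D)q_D - 23q_D.
∂π_D/∂q_D = 266 - 2q_J - 4q_D = 0 gives the reaction function q_D = (266 - 2q_J)/4.
The leader anticipates this reaction. Substituting into P = 289 - 2Q gives P = 156 - q_J, so π_J = (156 - q_J)q_J - 23q_J.
The leader's first-order condition 133 - 2q_J = 0 yields q_J = 133/2.
Then q_D = (266 - 2·(133/2))/4 = 133/4.
Price P = 289 - 2·(399/4) = 179/2.
Juno's profit: (179/2 - 23)·(133/2) - 2196 = 2226.2500.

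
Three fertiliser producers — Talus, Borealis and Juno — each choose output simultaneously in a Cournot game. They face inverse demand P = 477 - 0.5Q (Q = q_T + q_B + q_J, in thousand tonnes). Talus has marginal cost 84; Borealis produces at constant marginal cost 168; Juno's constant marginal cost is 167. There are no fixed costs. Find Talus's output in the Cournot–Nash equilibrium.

Talus's profit: π_T = (477 - 0.5Q)q_T - (84q_T). Setting ∂π_T/∂q_T = 0: 393 - q_T - (1/2)(q_B + q_J) = 0.
Borealis's first-order condition: 309 - q_B - (1/2)(q_T + q_J) = 0.
Juno's profit: π_J = (477 - 0.5Q)q_J - (167q_J). Setting ∂π_J/∂q_J = 0: 310 - q_J - (1/2)(q_T + q_B) = 0.
Adding the 3 first-order conditions: 1012 − 2Q = 0, so Q = 506.
Back-substituting: q_T = (393 − 253)/(1/2) = 280, q_B = (309 − 253)/(1/2) = 112, q_J = (310 − 253)/(1/2) = 114.

280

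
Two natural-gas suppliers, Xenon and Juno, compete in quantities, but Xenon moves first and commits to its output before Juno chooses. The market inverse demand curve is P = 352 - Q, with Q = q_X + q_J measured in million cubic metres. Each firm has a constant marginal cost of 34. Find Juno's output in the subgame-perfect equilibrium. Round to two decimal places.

79.50

Solve by backward induction. Given q_X, the follower Juno maximises π_J = (352 - q_X - q_J)q_J - 34q_J.
Follower FOC: 318 - q_X - 2q_J = 0, so q_J(q_X) = (318 - q_X)/2.
The leader anticipates this reaction. Substituting into P = 352 - Q gives P = 193 - (1/2)q_X, so π_X = (193 - (1/2)q_X)q_X - 34q_X.
Maximising: ∂π_X/∂q_X = 159 - q_X = 0, giving q_X = 159.
Then q_J = (318 - 159)/2 = 159/2.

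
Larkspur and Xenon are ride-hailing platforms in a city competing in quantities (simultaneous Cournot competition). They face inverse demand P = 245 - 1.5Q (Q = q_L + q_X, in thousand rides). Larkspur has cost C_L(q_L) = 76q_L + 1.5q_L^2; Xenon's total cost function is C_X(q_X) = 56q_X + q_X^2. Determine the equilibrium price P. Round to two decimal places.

167.05

Larkspur's profit: π_L = (245 - 1.5Q)q_L - (76q_L + (3/2)q_L²). Setting ∂π_L/∂q_L = 0: 169 - 6q_L - (3/2)(q_X) = 0.
Xenon's first-order condition: 189 - 5q_X - (3/2)(q_L) = 0.
Rearranging gives the reaction functions q_L = (169 - (3/2)q_X)/6 and q_X = (189 - (3/2)q_L)/5.
Solving the pair: q_L = 20.2342, q_X = 1174/37.
Total output Q = 51.9640, so price P = 245 - (3/2)·51.9640 = 167.0541.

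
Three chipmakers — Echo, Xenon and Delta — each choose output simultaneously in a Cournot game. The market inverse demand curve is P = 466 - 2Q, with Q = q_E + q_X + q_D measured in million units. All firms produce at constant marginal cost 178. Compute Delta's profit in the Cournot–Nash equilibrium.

2592

A representative firm's profit is π_i = q_i(466 - 2Q) - 178q_i.
First-order condition (treating rivals' output as given): 288 - 4q_i - 2·Σ_{j≠i} q_j = 0.
By symmetry each firm produces the same amount; substituting Σ_{j≠i} q_j = 2q_i yields q_i = 288/8 = 36.
Price P = 466 - 2·108 = 250.
Delta's profit: (250 - 178)·36 = 2592.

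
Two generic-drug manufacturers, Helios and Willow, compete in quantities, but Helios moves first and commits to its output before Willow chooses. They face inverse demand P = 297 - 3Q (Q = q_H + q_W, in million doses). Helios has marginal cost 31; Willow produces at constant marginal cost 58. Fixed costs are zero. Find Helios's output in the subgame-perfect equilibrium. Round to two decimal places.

Solve by backward induction. Given q_H, the follower Willow maximises π_W = (297 - 3q_H - 3q_W)q_W - 58q_W.
∂π_W/∂q_W = 239 - 3q_H - 6q_W = 0 gives the reaction function q_W = (239 - 3q_H)/6.
The leader anticipates this reaction. Substituting into P = 297 - 3Q gives P = 355/2 - (3/2)q_H, so π_H = (355/2 - (3/2)q_H)q_H - 31q_H.
Leader FOC: 293/2 - 3q_H = 0, so q_H = 293/6.
Then q_W = (239 - 3·(293/6))/6 = 185/12.

48.83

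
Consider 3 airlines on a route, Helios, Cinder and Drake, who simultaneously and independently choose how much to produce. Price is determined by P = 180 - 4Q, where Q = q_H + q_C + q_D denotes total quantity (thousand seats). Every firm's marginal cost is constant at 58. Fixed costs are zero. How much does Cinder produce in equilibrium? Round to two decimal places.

Each firm earns π_i = (180 - 4Q)q_i - 58q_i.
First-order condition (treating rivals' output as given): 122 - 8q_i - 4·Σ_{j≠i} q_j = 0.
By symmetry each firm produces the same amount; substituting Σ_{j≠i} q_j = 2q_i yields q_i = 122/16 = 61/8.

7.63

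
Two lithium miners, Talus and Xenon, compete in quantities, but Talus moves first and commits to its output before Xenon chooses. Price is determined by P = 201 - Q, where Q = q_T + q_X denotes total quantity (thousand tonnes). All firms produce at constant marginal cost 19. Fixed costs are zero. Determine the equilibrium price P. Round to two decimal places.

Solve by backward induction. Given q_T, the follower Xenon maximises π_X = (201 - q_T - q_X)q_X - 19q_X.
∂π_X/∂q_X = 182 - q_T - 2q_X = 0 gives the reaction function q_X = (182 - q_T)/2.
The leader anticipates this reaction. Substituting into P = 201 - Q gives P = 110 - (1/2)q_T, so π_T = (110 - (1/2)q_T)q_T - 19q_T.
Maximising: ∂π_T/∂q_T = 91 - q_T = 0, giving q_T = 91.
Then q_X = (182 - 91)/2 = 91/2.
Total output Q = 273/2, so price P = 201 - 273/2 = 129/2.

64.50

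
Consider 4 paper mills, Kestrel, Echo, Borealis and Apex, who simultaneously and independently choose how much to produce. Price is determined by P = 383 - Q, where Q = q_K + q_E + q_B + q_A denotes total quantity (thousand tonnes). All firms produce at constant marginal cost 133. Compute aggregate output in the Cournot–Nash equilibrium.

200

A representative firm's profit is π_i = q_i(383 - Q) - 133q_i.
First-order condition (treating rivals' output as given): 250 - 2q_i - Σ_{j≠i} q_j = 0.
With identical firms every q_j equals q_i, so Σ_{j≠i} q_j = 3q_i and 250 = 5q_i, giving q_i = 50.
Total output Q = 50 + 50 + 50 + 50 = 200.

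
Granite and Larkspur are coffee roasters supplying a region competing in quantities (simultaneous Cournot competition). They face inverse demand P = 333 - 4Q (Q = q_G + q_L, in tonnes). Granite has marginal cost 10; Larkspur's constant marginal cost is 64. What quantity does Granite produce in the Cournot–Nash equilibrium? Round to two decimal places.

Granite's profit: π_G = (333 - 4Q)q_G - (10q_G). Setting ∂π_G/∂q_G = 0: 323 - 8q_G - 4(q_L) = 0.
Larkspur's profit: π_L = (333 - 4Q)q_L - (64q_L). Setting ∂π_L/∂q_L = 0: 269 - 8q_L - 4(q_G) = 0.
So q_G = (323 - 4q_L)/8 and q_L = (269 - 4q_G)/8.
Solving the pair: q_G = 377/12, q_L = 215/12.

31.42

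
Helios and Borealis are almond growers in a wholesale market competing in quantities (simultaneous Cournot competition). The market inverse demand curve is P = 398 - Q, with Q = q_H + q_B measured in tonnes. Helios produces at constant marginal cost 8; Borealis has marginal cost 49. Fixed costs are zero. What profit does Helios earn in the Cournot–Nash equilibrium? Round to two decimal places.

Helios's profit: π_H = (398 - Q)q_H - (8q_H). Setting ∂π_H/∂q_H = 0: 390 - 2q_H - (q_B) = 0.
Borealis's first-order condition: 349 - 2q_B - (q_H) = 0.
Best responses: q_H = (390 - q_B)/2, q_B = (349 - q_H)/2.
Substituting one into the other gives q_H = 431/3 and q_B = 308/3.
Price P = 398 - 739/3 = 455/3.
Helios's profit: (455/3 - 8)·(431/3) = 20640.1111.

20640.11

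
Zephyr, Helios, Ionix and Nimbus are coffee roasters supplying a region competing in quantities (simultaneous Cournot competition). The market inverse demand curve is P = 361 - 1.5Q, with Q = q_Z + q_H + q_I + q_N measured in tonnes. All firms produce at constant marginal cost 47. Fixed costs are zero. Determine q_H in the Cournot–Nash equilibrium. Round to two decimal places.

41.87

A representative firm's profit is π_i = q_i(361 - 1.5Q) - 47q_i.
First-order condition (treating rivals' output as given): 314 - 3q_i - (3/2)·Σ_{j≠i} q_j = 0.
With identical firms every q_j equals q_i, so Σ_{j≠i} q_j = 3q_i and 314 = (15/2)q_i, giving q_i = 628/15.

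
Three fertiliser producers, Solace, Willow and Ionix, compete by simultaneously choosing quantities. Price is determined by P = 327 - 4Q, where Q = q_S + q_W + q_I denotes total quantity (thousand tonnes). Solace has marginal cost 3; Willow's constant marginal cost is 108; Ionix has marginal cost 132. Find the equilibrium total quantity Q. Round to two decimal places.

46.13

Solace's profit: π_S = (327 - 4Q)q_S - (3q_S). Setting ∂π_S/∂q_S = 0: 324 - 8q_S - 4(q_W + q_I) = 0.
Willow's profit: π_W = (327 - 4Q)q_W - (108q_W). Setting ∂π_W/∂q_W = 0: 219 - 8q_W - 4(q_S + q_I) = 0.
Ionix's first-order condition: 195 - 8q_I - 4(q_S + q_W) = 0.
Adding the 3 conditions: 738 − 8Q − 8Q = 0, i.e. Q = 369/8.
Back-substituting: q_S = (324 − 369/2)/4 = 279/8, q_W = (219 − 369/2)/4 = 69/8, q_I = (195 − 369/2)/4 = 21/8.
Total output Q = 279/8 + 69/8 + 21/8 = 369/8.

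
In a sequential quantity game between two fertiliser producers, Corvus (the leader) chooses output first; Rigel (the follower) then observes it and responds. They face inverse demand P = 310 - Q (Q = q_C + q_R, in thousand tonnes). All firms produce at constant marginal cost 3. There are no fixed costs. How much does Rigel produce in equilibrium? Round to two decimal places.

The follower Rigel best-responds to any q_C: π_R = (310 - Q)q_R - 3q_R.
Follower FOC: 307 - q_C - 2q_R = 0, so q_R(q_C) = (307 - q_C)/2.
Corvus substitutes q_R(q_C) into its own profit: π_C = q_C(310 - q_C - (307 - q_C)/2) - 3q_C = (313/2 - (1/2)q_C)q_C - 3q_C.
The leader's first-order condition 307/2 - q_C = 0 yields q_C = 307/2.
Then q_R = (307 - 307/2)/2 = 307/4.

76.75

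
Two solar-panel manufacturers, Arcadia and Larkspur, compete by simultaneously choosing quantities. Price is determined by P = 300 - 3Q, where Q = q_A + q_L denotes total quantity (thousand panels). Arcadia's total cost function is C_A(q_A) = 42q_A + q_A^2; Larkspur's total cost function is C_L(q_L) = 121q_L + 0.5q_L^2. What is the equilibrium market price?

Arcadia's profit: π_A = (300 - 3Q)q_A - (42q_A + q_A²). Setting ∂π_A/∂q_A = 0: 258 - 8q_A - 3(q_L) = 0.
Larkspur's first-order condition: 179 - 7q_L - 3(q_A) = 0.
Best responses: q_A = (258 - 3q_L)/8, q_L = (179 - 3q_A)/7.
Solving the pair: q_A = 27, q_L = 14.
Total output Q = 41, so price P = 300 - 3·41 = 177.

177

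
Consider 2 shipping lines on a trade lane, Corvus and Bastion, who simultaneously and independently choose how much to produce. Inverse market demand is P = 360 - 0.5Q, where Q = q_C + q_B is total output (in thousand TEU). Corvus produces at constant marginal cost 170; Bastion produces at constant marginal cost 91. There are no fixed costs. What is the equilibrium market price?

Corvus's profit: π_C = (360 - 0.5Q)q_C - (170q_C). Setting ∂π_C/∂q_C = 0: 190 - q_C - (1/2)(q_B) = 0.
Bastion's profit: π_B = (360 - 0.5Q)q_B - (91q_B). Setting ∂π_B/∂q_B = 0: 269 - q_B - (1/2)(q_C) = 0.
Best responses: q_C = (190 - (1/2)q_B), q_B = (269 - (1/2)q_C).
Substituting one into the other gives q_C = 74 and q_B = 232.
Total output Q = 306, so price P = 360 - (1/2)·306 = 207.

207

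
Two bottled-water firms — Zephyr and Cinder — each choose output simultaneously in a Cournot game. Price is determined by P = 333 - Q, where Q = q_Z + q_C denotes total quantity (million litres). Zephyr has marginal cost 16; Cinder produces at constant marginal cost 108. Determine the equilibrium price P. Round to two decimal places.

152.33

Zephyr's profit: π_Z = (333 - Q)q_Z - (16q_Z). Setting ∂π_Z/∂q_Z = 0: 317 - 2q_Z - (q_C) = 0.
Cinder's first-order condition: 225 - 2q_C - (q_Z) = 0.
So q_Z = (317 - q_C)/2 and q_C = (225 - q_Z)/2.
Substituting one into the other gives q_Z = 409/3 and q_C = 133/3.
Total output Q = 542/3, so price P = 333 - 542/3 = 457/3.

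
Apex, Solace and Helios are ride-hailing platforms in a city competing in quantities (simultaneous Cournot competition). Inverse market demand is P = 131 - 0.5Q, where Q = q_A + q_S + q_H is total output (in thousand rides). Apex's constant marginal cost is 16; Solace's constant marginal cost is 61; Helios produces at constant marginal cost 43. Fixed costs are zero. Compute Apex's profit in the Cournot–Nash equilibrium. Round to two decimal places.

Apex's profit: π_A = (131 - 0.5Q)q_A - (16q_A). Setting ∂π_A/∂q_A = 0: 115 - q_A - (1/2)(q_S + q_H) = 0.
Solace's profit: π_S = (131 - 0.5Q)q_S - (61q_S). Setting ∂π_S/∂q_S = 0: 70 - q_S - (1/2)(q_A + q_H) = 0.
Helios's profit: π_H = (131 - 0.5Q)q_H - (43q_H). Setting ∂π_H/∂q_H = 0: 88 - q_H - (1/2)(q_A + q_S) = 0.
Adding the 3 conditions: 273 − Q − Q = 0, i.e. Q = 273/2.
Back-substituting: q_A = (115 − 273/4)/(1/2) = 187/2, q_S = (70 − 273/4)/(1/2) = 7/2, q_H = (88 − 273/4)/(1/2) = 79/2.
Price P = 131 - (1/2)·(273/2) = 251/4.
Apex's profit: (251/4 - 16)·(187/2) = 4371.1250.

4371.13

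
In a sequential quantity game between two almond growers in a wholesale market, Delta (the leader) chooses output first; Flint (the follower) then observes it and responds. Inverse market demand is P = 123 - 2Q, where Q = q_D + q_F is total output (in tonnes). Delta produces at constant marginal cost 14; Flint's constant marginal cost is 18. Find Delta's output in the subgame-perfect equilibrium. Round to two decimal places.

Solve by backward induction. Given q_D, the follower Flint maximises π_F = (123 - 2q_D - 2q_F)q_F - 18q_F.
Follower FOC: 105 - 2q_D - 4q_F = 0, so q_F(q_D) = (105 - 2q_D)/4.
The leader anticipates this reaction. Substituting into P = 123 - 2Q gives P = 141/2 - q_D, so π_D = (141/2 - q_D)q_D - 14q_D.
Leader FOC: 113/2 - 2q_D = 0, so q_D = 113/4.
Then q_F = (105 - 2·(113/4))/4 = 97/8.

28.25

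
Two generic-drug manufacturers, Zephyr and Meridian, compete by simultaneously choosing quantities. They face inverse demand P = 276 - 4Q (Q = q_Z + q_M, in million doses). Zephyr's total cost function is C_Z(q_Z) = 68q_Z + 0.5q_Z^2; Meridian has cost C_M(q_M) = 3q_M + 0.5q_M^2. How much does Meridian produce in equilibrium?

25

Zephyr's profit: π_Z = (276 - 4Q)q_Z - (68q_Z + (1/2)q_Z²). Setting ∂π_Z/∂q_Z = 0: 208 - 9q_Z - 4(q_M) = 0.
Meridian's profit: π_M = (276 - 4Q)q_M - (3q_M + (1/2)q_M²). Setting ∂π_M/∂q_M = 0: 273 - 9q_M - 4(q_Z) = 0.
Rearranging gives the reaction functions q_Z = (208 - 4q_M)/9 and q_M = (273 - 4q_Z)/9.
Solving the pair: q_Z = 12, q_M = 25.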